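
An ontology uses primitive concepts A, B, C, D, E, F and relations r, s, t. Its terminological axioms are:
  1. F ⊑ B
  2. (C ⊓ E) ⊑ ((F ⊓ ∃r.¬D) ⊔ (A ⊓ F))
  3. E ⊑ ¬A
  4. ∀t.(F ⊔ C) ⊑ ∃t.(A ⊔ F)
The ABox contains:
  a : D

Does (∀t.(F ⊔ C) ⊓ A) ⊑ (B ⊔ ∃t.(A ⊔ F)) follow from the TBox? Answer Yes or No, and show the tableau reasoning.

Yes

1. (∀t.(F ⊔ C) ⊓ A) ⊑ (B ⊔ ∃t.(A ⊔ F))  ⇔  ((∀t.(F ⊔ C) ⊓ A) ⊓ (¬B ⊓ ∀t.(¬A ⊓ ¬F))) unsat w.r.t. T
   all branches close; clash {A, ¬A} at x₀
2. Hence (∀t.(F ⊔ C) ⊓ A) ⊑ (B ⊔ ∃t.(A ⊔ F)): entailed.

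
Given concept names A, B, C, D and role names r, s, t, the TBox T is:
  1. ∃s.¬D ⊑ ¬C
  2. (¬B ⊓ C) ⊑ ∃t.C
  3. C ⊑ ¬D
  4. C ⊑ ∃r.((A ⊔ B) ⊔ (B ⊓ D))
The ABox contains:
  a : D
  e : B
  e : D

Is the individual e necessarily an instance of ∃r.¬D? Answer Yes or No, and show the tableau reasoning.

1. e : ∃r.¬D?  L(e) = {B, D} ∪ {∀r.D}
   open: L(e) ⊇ {B, D, ¬C, ∀r.D} — e ∉ ∃r.¬D possible
2. Hence e : ∃r.¬D: not entailed.

No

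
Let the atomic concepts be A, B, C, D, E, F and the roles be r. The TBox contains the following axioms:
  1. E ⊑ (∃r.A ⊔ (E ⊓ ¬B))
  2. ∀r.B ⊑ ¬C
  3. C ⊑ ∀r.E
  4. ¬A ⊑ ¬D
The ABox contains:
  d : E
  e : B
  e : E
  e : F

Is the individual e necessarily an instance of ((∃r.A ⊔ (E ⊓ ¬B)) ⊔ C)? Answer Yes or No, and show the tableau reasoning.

1. e : ((∃r.A ⊔ (E ⊓ ¬B)) ⊔ C)?  L(e) = {B, E, F} ∪ {((∀r.¬A ⊓ (¬E ⊔ B)) ⊓ ¬C)}
   clash {B, ¬B} at e — e ∈ ((∃r.A ⊔ (E ⊓ ¬B)) ⊔ C)
2. Hence e : ((∃r.A ⊔ (E ⊓ ¬B)) ⊔ C): entailed.

Yes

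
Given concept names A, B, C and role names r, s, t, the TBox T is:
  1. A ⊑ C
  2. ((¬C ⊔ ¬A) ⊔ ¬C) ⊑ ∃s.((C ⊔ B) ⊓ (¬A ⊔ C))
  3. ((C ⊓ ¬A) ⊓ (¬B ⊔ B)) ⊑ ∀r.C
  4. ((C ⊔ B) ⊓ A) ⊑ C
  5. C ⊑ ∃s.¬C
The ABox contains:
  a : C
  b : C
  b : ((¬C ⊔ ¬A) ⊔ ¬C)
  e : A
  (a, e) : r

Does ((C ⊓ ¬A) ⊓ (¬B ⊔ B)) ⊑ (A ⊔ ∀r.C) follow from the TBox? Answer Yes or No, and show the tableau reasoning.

Yes

1. ((C ⊓ ¬A) ⊓ (¬B ⊔ B)) ⊑ (A ⊔ ∀r.C)  ⇔  (((C ⊓ ¬A) ⊓ (¬B ⊔ B)) ⊓ (¬A ⊓ ∃r.¬C)) unsat w.r.t. T
   all branches close; clash {C, ¬C} at an ∃-successor
2. Hence ((C ⊓ ¬A) ⊓ (¬B ⊔ B)) ⊑ (A ⊔ ∀r.C): entailed.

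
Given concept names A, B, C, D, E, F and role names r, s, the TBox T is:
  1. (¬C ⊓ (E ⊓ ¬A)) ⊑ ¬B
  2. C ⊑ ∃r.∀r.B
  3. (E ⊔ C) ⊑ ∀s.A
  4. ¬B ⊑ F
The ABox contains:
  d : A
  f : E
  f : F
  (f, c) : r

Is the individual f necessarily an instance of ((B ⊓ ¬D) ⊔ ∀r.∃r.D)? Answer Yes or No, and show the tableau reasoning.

No

1. f : ((B ⊓ ¬D) ⊔ ∀r.∃r.D)?  L(f) = {E, F} ∪ {((¬B ⊔ D) ⊓ ∃r.∀r.¬D)}
   open: L(f) ⊇ {E, F, ¬B, ¬C, ∀s.A, …} (+ ∃-successors) — f ∉ ((B ⊓ ¬D) ⊔ ∀r.∃r.D) possible
2. Hence f : ((B ⊓ ¬D) ⊔ ∀r.∃r.D): not entailed.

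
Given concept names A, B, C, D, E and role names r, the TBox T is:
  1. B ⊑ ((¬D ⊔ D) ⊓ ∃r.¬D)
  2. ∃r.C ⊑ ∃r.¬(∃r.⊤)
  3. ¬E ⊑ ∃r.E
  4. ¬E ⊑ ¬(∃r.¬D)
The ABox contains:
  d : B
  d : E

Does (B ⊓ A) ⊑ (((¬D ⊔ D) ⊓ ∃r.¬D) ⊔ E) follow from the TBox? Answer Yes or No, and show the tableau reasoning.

Yes

1. (B ⊓ A) ⊑ (((¬D ⊔ D) ⊓ ∃r.¬D) ⊔ E)  ⇔  ((B ⊓ A) ⊓ (((D ⊓ ¬D) ⊔ ∀r.D) ⊓ ¬E)) unsat w.r.t. T
   all branches close; clash {D, ¬D} at an ∃-successor
2. Hence (B ⊓ A) ⊑ (((¬D ⊔ D) ⊓ ∃r.¬D) ⊔ E): entailed.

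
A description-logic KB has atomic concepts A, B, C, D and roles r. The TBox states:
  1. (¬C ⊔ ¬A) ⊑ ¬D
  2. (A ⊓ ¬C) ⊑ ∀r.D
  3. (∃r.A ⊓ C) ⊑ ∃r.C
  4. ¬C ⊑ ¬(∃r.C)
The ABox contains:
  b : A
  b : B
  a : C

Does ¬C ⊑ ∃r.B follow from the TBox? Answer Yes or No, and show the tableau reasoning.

1. ¬C ⊑ ∃r.B  ⇔  (¬C ⊓ ∀r.¬B) unsat w.r.t. T
   apply at x₀: ¬C⊑¬(∃r.C)
   open: L(x₀) ⊇ {¬A, ¬C, ¬D, ∀r.¬B, ∀r.¬C}
2. Hence ¬C ⊑ ∃r.B: not entailed.

No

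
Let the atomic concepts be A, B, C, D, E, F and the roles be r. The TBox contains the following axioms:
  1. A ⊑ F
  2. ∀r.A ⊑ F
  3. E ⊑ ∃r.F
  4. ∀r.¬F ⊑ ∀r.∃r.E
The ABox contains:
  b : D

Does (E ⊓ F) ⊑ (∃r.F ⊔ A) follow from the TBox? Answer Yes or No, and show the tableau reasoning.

1. (E ⊓ F) ⊑ (∃r.F ⊔ A)  ⇔  ((E ⊓ F) ⊓ (∀r.¬F ⊓ ¬A)) unsat w.r.t. T
   all branches close; clash {F, ¬F} at an ∃-successor
2. Hence (E ⊓ F) ⊑ (∃r.F ⊔ A): entailed.

Yes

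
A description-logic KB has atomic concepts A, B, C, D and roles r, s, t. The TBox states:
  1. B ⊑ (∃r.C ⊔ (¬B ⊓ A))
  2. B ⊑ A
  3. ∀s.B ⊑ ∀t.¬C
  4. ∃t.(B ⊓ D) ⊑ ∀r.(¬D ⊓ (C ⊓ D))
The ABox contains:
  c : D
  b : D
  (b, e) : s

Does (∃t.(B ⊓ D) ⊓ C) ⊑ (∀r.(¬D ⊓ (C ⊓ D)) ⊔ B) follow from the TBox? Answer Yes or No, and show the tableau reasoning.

Yes

1. (∃t.(B ⊓ D) ⊓ C) ⊑ (∀r.(¬D ⊓ (C ⊓ D)) ⊔ B)  ⇔  ((∃t.(B ⊓ D) ⊓ C) ⊓ (∃r.(D ⊔ (¬C ⊔ ¬D)) ⊓ ¬B)) unsat w.r.t. T
   all branches close; clash {D, ¬D} at an ∃-successor
2. Hence (∃t.(B ⊓ D) ⊓ C) ⊑ (∀r.(¬D ⊓ (C ⊓ D)) ⊔ B): entailed.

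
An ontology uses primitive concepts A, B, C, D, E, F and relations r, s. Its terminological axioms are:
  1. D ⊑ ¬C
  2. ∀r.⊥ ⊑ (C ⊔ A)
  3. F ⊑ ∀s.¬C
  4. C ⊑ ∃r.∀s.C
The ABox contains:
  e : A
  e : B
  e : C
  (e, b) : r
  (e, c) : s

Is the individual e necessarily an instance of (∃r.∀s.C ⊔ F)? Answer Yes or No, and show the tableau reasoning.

Yes

1. e : (∃r.∀s.C ⊔ F)?  L(e) = {A, B, C} ∪ {(∀r.∃s.¬C ⊓ ¬F)}
   clash {C, ¬C} at e — e ∈ (∃r.∀s.C ⊔ F)
2. Hence e : (∃r.∀s.C ⊔ F): entailed.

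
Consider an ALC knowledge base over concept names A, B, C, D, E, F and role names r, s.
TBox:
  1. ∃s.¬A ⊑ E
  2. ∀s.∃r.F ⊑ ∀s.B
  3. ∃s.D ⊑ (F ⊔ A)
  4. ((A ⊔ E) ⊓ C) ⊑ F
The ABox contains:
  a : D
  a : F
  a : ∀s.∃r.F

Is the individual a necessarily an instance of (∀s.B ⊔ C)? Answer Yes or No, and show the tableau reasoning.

1. a : (∀s.B ⊔ C)?  L(a) = {D, F, ∀s.∃r.F} ∪ {(∃s.¬B ⊓ ¬C)}
   clash {B, ¬B} at an ∃-successor — a ∈ (∀s.B ⊔ C)
2. Hence a : (∀s.B ⊔ C): entailed.

Yes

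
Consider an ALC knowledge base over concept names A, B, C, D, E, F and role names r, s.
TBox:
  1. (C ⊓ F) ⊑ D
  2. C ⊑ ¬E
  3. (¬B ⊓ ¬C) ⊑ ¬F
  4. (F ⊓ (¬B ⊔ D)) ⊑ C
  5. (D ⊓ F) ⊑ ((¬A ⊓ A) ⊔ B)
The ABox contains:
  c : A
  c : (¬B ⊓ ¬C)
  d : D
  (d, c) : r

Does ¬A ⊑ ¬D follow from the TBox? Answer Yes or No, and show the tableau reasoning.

No

1. ¬A ⊑ ¬D  ⇔  (¬A ⊓ D) unsat w.r.t. T
   open: L(x₀) ⊇ {B, D, ¬A, ¬C, ¬F}
2. Hence ¬A ⊑ ¬D: not entailed.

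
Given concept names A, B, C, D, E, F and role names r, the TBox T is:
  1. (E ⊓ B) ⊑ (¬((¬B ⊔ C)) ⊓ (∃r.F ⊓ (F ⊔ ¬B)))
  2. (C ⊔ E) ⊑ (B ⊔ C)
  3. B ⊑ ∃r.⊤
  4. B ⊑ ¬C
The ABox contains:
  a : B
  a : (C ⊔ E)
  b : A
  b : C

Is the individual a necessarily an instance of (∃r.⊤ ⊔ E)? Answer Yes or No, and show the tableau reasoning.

Yes

1. a : (∃r.⊤ ⊔ E)?  L(a) = {B, (C ⊔ E)} ∪ {(∀r.⊥ ⊓ ¬E)}
   clash {E, ¬E} at a — a ∈ (∃r.⊤ ⊔ E)
2. Hence a : (∃r.⊤ ⊔ E): entailed.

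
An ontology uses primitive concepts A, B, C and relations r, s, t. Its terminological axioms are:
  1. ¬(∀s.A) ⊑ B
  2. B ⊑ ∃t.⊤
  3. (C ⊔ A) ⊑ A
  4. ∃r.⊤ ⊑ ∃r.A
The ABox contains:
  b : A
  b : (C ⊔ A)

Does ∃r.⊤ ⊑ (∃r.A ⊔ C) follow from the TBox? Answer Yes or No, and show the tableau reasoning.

1. ∃r.⊤ ⊑ (∃r.A ⊔ C)  ⇔  (∃r.⊤ ⊓ (∀r.¬A ⊓ ¬C)) unsat w.r.t. T
   all branches close; clash {A, ¬A} at an ∃-successor
2. Hence ∃r.⊤ ⊑ (∃r.A ⊔ C): entailed.

Yes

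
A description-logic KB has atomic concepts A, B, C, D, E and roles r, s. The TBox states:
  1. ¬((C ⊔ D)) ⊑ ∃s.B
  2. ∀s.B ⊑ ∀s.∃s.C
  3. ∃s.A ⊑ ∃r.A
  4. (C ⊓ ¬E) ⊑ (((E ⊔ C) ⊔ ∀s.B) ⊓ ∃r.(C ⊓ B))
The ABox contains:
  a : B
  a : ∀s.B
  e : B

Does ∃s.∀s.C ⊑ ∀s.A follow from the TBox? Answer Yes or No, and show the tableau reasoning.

1. ∃s.∀s.C ⊑ ∀s.A  ⇔  (∃s.∀s.C ⊓ ∃s.¬A) unsat w.r.t. T
   open: L(x₀) ⊇ {C, E, ∀s.¬A, ∃s.¬A, ∃s.¬B, …} (+ ∃-successors)
2. Hence ∃s.∀s.C ⊑ ∀s.A: not entailed.

No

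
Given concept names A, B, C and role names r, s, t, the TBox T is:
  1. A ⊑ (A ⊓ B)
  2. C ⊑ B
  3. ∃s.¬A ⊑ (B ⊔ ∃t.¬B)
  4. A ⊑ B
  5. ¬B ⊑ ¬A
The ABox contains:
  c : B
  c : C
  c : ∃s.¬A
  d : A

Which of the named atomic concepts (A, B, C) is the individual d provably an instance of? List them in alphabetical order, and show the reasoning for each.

{A, B}

1. d : A?  L(d) = {A} ∪ {¬A}
   clash {A, ¬A} at d — d ∈ A
2. d : B?  L(d) = {A} ∪ {¬B}
   clash {A, ¬A} at d — d ∈ B
3. d : C?  L(d) = {A} ∪ {¬C}
   apply at d: A⊑(A ⊓ B); A⊑B
   open: L(d) ⊇ {A, B, ¬C, ∀s.A} — d ∉ C possible
4. Entailed for d: {A, B}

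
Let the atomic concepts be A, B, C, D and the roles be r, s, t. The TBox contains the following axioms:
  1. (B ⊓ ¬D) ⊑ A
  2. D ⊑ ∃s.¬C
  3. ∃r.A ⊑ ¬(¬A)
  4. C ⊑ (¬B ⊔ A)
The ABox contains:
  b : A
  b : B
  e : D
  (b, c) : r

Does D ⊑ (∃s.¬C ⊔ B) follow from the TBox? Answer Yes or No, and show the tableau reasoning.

Yes

1. D ⊑ (∃s.¬C ⊔ B)  ⇔  (D ⊓ (∀s.C ⊓ ¬B)) unsat w.r.t. T
   all branches close; clash {C, ¬C} at an ∃-successor
2. Hence D ⊑ (∃s.¬C ⊔ B): entailed.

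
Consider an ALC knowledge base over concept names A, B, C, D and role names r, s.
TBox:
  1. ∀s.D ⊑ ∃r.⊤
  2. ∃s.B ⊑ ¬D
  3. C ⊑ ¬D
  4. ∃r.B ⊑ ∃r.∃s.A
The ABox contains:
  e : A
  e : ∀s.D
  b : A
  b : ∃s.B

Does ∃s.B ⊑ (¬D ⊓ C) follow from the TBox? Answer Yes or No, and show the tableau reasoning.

No

1. ∃s.B ⊑ (¬D ⊓ C)  ⇔  (∃s.B ⊓ (D ⊔ ¬C)) unsat w.r.t. T
   apply at x₀: ∃s.B⊑¬D
   open: L(x₀) ⊇ {¬C, ¬D, ∀r.¬B, ∃s.B, ∃s.¬D} (+ ∃-successors)
2. Hence ∃s.B ⊑ (¬D ⊓ C): not entailed.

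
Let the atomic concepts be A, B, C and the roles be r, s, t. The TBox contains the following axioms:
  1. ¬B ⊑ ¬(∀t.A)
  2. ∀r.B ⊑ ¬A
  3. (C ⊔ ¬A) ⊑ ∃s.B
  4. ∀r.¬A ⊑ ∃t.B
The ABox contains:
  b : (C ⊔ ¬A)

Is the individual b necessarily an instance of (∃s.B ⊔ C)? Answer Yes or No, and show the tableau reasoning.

Yes

1. b : (∃s.B ⊔ C)?  L(b) = {(C ⊔ ¬A)} ∪ {(∀s.¬B ⊓ ¬C)}
   clash {B, ¬B} at an ∃-successor — b ∈ (∃s.B ⊔ C)
2. Hence b : (∃s.B ⊔ C): entailed.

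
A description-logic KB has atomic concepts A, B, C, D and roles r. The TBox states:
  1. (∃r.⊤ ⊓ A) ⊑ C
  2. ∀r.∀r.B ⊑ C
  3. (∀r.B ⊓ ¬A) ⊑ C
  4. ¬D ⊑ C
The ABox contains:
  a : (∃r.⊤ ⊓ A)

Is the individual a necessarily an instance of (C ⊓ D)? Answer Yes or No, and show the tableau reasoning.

1. a : (C ⊓ D)?  L(a) = {(∃r.⊤ ⊓ A)} ∪ {(¬C ⊔ ¬D)}
   apply at a: (∃r.⊤ ⊓ A)⊑C
   open: L(a) ⊇ {A, C, ¬D, ∃r.⊤} (+ ∃-successors) — a ∉ (C ⊓ D) possible
2. Hence a : (C ⊓ D): not entailed.

No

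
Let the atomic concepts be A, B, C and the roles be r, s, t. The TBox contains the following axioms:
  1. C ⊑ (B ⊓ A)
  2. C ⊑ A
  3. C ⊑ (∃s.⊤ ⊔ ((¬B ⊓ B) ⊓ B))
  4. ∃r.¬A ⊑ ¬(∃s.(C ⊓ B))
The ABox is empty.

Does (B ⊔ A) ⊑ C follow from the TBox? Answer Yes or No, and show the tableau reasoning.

1. (B ⊔ A) ⊑ C  ⇔  ((B ⊔ A) ⊓ ¬C) unsat w.r.t. T
   open: L(x₀) ⊇ {B, ¬C, ∀r.A}
2. Hence (B ⊔ A) ⊑ C: not entailed.

No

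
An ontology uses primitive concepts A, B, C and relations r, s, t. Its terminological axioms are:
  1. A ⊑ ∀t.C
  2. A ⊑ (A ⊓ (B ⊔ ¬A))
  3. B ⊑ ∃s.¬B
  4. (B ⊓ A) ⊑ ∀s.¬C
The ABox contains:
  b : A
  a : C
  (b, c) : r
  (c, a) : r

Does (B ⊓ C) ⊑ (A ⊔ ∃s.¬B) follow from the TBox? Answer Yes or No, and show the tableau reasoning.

1. (B ⊓ C) ⊑ (A ⊔ ∃s.¬B)  ⇔  ((B ⊓ C) ⊓ (¬A ⊓ ∀s.B)) unsat w.r.t. T
   all branches close; clash {B, ¬B} at an ∃-successor
2. Hence (B ⊓ C) ⊑ (A ⊔ ∃s.¬B): entailed.

Yes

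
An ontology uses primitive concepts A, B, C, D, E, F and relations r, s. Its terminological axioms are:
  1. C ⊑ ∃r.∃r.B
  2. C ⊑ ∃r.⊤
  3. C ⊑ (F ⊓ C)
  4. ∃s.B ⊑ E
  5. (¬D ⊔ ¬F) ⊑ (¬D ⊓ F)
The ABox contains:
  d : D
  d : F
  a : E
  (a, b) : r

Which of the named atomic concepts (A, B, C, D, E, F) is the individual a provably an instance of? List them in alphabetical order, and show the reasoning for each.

1. a : A?  L(a) = {E} ∪ {¬A}
   open: L(a) ⊇ {D, E, F, ¬A, ¬C} — a ∉ A possible
2. a : B?  L(a) = {E} ∪ {¬B}
   open: L(a) ⊇ {D, E, F, ¬B, ¬C} — a ∉ B possible
3. a : C?  L(a) = {E} ∪ {¬C}
   open: L(a) ⊇ {D, E, F, ¬C} — a ∉ C possible
4. a : D?  L(a) = {E} ∪ {¬D}
   open: L(a) ⊇ {E, F, ¬C, ¬D} — a ∉ D possible
5. a : E?  L(a) = {E} ∪ {¬E}
   clash {E, ¬E} at a — a ∈ E
6. a : F?  L(a) = {E} ∪ {¬F}
   clash {F, ¬F} at a — a ∈ F
7. Entailed for a: {E, F}

{E, F}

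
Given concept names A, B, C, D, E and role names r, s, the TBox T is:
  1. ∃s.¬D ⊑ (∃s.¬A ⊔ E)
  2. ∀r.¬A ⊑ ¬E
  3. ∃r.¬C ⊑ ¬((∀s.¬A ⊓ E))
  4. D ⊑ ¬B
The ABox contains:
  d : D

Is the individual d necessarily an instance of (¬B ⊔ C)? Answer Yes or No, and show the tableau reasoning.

1. d : (¬B ⊔ C)?  L(d) = {D} ∪ {(B ⊓ ¬C)}
   clash {B, ¬B} at d — d ∈ (¬B ⊔ C)
2. Hence d : (¬B ⊔ C): entailed.

Yes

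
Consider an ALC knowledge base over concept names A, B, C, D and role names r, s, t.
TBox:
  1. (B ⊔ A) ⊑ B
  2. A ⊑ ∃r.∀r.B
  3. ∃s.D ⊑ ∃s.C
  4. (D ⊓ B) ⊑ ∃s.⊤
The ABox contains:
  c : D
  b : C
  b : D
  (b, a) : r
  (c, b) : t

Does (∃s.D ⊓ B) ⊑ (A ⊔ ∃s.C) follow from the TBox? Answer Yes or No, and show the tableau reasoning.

Yes

1. (∃s.D ⊓ B) ⊑ (A ⊔ ∃s.C)  ⇔  ((∃s.D ⊓ B) ⊓ (¬A ⊓ ∀s.¬C)) unsat w.r.t. T
   all branches close; clash {C, ¬C} at an ∃-successor
2. Hence (∃s.D ⊓ B) ⊑ (A ⊔ ∃s.C): entailed.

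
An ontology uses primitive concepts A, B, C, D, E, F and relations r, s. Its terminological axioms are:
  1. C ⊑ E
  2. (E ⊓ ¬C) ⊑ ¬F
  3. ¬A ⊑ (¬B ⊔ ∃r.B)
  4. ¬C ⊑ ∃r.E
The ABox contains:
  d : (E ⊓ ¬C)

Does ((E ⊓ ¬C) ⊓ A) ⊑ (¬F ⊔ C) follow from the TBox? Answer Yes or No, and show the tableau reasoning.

Yes

1. ((E ⊓ ¬C) ⊓ A) ⊑ (¬F ⊔ C)  ⇔  (((E ⊓ ¬C) ⊓ A) ⊓ (F ⊓ ¬C)) unsat w.r.t. T
   all branches close; clash {F, ¬F} at x₀
2. Hence ((E ⊓ ¬C) ⊓ A) ⊑ (¬F ⊔ C): entailed.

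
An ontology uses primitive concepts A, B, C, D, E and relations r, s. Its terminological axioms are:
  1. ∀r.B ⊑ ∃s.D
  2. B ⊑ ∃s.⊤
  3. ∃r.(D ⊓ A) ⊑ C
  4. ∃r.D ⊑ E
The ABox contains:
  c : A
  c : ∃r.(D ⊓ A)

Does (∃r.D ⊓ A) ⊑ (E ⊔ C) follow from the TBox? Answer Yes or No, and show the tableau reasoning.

1. (∃r.D ⊓ A) ⊑ (E ⊔ C)  ⇔  ((∃r.D ⊓ A) ⊓ (¬E ⊓ ¬C)) unsat w.r.t. T
   all branches close; clash {E, ¬E} at x₀
2. Hence (∃r.D ⊓ A) ⊑ (E ⊔ C): entailed.

Yes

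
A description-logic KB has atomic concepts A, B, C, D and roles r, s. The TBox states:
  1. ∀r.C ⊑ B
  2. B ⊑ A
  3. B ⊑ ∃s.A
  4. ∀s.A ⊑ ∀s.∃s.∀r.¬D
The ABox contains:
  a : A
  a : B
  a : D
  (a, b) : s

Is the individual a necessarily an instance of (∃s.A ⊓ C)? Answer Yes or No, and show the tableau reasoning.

No

1. a : (∃s.A ⊓ C)?  L(a) = {A, B, D} ∪ {(∀s.¬A ⊔ ¬C)}
   apply at a: B⊑∃s.A
   open: L(a) ⊇ {A, B, D, ¬C, ∃s.A, …} (+ ∃-successors) — a ∉ (∃s.A ⊓ C) possible
2. Hence a : (∃s.A ⊓ C): not entailed.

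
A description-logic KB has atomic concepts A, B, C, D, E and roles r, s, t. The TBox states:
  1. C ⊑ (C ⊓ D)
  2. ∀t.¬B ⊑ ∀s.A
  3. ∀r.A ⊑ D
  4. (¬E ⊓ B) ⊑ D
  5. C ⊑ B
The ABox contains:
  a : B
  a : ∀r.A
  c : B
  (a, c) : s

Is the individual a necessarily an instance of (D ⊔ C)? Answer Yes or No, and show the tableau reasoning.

Yes

1. a : (D ⊔ C)?  L(a) = {B, ∀r.A} ∪ {(¬D ⊓ ¬C)}
   clash {D, ¬D} at a — a ∈ (D ⊔ C)
2. Hence a : (D ⊔ C): entailed.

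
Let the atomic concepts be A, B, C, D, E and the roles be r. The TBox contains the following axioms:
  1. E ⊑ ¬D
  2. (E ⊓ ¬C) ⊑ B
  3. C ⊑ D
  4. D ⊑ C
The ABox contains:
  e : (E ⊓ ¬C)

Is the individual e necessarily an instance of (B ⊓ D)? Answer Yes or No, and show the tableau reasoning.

1. e : (B ⊓ D)?  L(e) = {(E ⊓ ¬C)} ∪ {(¬B ⊔ ¬D)}
   apply at e: E⊑¬D; (E ⊓ ¬C)⊑B
   open: L(e) ⊇ {B, E, ¬C, ¬D} — e ∉ (B ⊓ D) possible
2. Hence e : (B ⊓ D): not entailed.

No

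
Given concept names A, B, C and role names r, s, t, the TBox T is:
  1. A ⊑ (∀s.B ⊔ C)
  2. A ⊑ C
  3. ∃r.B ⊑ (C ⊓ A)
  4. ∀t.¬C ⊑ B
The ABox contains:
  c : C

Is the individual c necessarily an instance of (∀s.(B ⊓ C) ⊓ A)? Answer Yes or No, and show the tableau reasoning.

1. c : (∀s.(B ⊓ C) ⊓ A)?  L(c) = {C} ∪ {(∃s.(¬B ⊔ ¬C) ⊔ ¬A)}
   open: L(c) ⊇ {C, ¬A, ∀r.¬B, ∃t.C} (+ ∃-successors) — c ∉ (∀s.(B ⊓ C) ⊓ A) possible
2. Hence c : (∀s.(B ⊓ C) ⊓ A): not entailed.

No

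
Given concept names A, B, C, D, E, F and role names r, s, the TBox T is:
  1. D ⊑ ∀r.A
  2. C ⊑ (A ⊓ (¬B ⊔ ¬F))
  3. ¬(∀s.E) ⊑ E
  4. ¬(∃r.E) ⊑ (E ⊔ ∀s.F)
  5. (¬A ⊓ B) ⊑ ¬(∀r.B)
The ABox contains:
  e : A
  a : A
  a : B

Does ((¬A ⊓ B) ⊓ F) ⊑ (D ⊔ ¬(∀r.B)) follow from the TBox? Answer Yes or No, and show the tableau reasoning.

1. ((¬A ⊓ B) ⊓ F) ⊑ (D ⊔ ¬(∀r.B))  ⇔  (((¬A ⊓ B) ⊓ F) ⊓ (¬D ⊓ ∀r.B)) unsat w.r.t. T
   all branches close; clash {A, ¬A} at x₀
2. Hence ((¬A ⊓ B) ⊓ F) ⊑ (D ⊔ ¬(∀r.B)): entailed.

Yes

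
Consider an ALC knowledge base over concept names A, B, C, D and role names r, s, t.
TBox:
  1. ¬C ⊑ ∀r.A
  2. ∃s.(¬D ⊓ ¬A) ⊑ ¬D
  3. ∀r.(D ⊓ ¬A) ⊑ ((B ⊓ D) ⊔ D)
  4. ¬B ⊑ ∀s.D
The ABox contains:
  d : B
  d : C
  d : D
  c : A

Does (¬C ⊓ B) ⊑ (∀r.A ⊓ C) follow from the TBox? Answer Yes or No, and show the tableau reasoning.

No

1. (¬C ⊓ B) ⊑ (∀r.A ⊓ C)  ⇔  ((¬C ⊓ B) ⊓ (∃r.¬A ⊔ ¬C)) unsat w.r.t. T
   apply at x₀: ¬C⊑∀r.A
   open: L(x₀) ⊇ {B, ¬C, ∀r.A, ∀s.(D ⊔ A), ∃r.(¬D ⊔ A)} (+ ∃-successors)
2. Hence (¬C ⊓ B) ⊑ (∀r.A ⊓ C): not entailed.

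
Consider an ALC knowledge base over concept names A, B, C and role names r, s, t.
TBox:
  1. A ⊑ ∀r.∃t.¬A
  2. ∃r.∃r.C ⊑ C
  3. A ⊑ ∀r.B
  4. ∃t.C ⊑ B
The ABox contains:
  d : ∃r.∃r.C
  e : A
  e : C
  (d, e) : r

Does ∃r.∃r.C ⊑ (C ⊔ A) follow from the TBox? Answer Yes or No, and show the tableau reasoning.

1. ∃r.∃r.C ⊑ (C ⊔ A)  ⇔  (∃r.∃r.C ⊓ (¬C ⊓ ¬A)) unsat w.r.t. T
   all branches close; clash {C, ¬C} at x₀
2. Hence ∃r.∃r.C ⊑ (C ⊔ A): entailed.

Yes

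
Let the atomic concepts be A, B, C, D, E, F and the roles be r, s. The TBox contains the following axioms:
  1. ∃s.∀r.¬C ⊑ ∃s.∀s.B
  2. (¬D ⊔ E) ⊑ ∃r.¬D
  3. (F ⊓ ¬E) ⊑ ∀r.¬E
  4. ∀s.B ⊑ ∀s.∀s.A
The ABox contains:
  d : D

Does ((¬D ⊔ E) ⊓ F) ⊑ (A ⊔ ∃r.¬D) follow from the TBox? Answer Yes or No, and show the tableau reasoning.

1. ((¬D ⊔ E) ⊓ F) ⊑ (A ⊔ ∃r.¬D)  ⇔  (((¬D ⊔ E) ⊓ F) ⊓ (¬A ⊓ ∀r.D)) unsat w.r.t. T
   all branches close; clash {D, ¬D} at an ∃-successor
2. Hence ((¬D ⊔ E) ⊓ F) ⊑ (A ⊔ ∃r.¬D): entailed.

Yes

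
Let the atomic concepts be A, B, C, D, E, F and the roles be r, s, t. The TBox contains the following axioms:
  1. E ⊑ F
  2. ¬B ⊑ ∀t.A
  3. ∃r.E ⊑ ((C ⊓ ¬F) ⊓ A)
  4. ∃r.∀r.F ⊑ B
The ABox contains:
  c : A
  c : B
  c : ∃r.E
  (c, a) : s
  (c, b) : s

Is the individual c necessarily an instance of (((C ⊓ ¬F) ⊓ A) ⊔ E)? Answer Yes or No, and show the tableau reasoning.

1. c : (((C ⊓ ¬F) ⊓ A) ⊔ E)?  L(c) = {A, B, ∃r.E} ∪ {(((¬C ⊔ F) ⊔ ¬A) ⊓ ¬E)}
   clash {A, ¬A} at c — c ∈ (((C ⊓ ¬F) ⊓ A) ⊔ E)
2. Hence c : (((C ⊓ ¬F) ⊓ A) ⊔ E): entailed.

Yes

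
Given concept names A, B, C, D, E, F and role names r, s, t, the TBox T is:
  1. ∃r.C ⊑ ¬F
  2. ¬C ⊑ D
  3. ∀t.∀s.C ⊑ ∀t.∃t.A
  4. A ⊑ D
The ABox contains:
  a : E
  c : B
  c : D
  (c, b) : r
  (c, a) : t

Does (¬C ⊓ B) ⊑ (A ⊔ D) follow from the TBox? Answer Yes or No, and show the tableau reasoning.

1. (¬C ⊓ B) ⊑ (A ⊔ D)  ⇔  ((¬C ⊓ B) ⊓ (¬A ⊓ ¬D)) unsat w.r.t. T
   all branches close; clash {D, ¬D} at x₀
2. Hence (¬C ⊓ B) ⊑ (A ⊔ D): entailed.

Yes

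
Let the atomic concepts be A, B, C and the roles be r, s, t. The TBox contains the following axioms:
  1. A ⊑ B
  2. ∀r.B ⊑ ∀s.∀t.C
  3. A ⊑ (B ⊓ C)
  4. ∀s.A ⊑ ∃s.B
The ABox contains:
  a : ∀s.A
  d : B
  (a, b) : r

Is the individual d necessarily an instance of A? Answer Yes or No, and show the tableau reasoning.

1. d : A?  L(d) = {B} ∪ {¬A}
   open: L(d) ⊇ {B, ¬A, ∃r.¬B, ∃s.¬A} (+ ∃-successors) — d ∉ A possible
2. Hence d : A: not entailed.

No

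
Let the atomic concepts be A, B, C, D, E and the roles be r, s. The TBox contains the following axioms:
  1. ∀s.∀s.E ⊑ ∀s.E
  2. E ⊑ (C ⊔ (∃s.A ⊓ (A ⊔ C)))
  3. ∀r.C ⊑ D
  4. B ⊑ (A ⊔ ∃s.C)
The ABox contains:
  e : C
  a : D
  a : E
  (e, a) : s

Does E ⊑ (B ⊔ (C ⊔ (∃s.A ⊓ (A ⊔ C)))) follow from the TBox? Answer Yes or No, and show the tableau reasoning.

Yes

1. E ⊑ (B ⊔ (C ⊔ (∃s.A ⊓ (A ⊔ C))))  ⇔  (E ⊓ (¬B ⊓ (¬C ⊓ (∀s.¬A ⊔ (¬A ⊓ ¬C))))) unsat w.r.t. T
   all branches close; clash {C, ¬C} at x₀
2. Hence E ⊑ (B ⊔ (C ⊔ (∃s.A ⊓ (A ⊔ C)))): entailed.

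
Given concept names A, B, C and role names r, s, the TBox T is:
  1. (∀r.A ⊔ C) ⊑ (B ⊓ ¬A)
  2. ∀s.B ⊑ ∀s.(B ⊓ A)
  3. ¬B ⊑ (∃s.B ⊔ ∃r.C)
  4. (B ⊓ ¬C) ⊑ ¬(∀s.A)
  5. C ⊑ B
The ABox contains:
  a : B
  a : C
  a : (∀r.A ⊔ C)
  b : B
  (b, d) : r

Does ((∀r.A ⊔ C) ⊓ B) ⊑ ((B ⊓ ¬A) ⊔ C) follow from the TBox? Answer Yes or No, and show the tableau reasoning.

Yes

1. ((∀r.A ⊔ C) ⊓ B) ⊑ ((B ⊓ ¬A) ⊔ C)  ⇔  (((∀r.A ⊔ C) ⊓ B) ⊓ ((¬B ⊔ A) ⊓ ¬C)) unsat w.r.t. T
   all branches close; clash {C, ¬C} at x₀
2. Hence ((∀r.A ⊔ C) ⊓ B) ⊑ ((B ⊓ ¬A) ⊔ C): entailed.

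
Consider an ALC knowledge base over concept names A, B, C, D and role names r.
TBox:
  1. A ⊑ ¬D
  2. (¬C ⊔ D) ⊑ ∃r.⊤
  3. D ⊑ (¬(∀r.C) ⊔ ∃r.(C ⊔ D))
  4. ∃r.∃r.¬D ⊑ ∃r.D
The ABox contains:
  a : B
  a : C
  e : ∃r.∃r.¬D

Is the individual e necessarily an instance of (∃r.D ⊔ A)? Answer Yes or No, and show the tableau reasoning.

1. e : (∃r.D ⊔ A)?  L(e) = {∃r.∃r.¬D} ∪ {(∀r.¬D ⊓ ¬A)}
   clash {D, ¬D} at an ∃-successor — e ∈ (∃r.D ⊔ A)
2. Hence e : (∃r.D ⊔ A): entailed.

Yes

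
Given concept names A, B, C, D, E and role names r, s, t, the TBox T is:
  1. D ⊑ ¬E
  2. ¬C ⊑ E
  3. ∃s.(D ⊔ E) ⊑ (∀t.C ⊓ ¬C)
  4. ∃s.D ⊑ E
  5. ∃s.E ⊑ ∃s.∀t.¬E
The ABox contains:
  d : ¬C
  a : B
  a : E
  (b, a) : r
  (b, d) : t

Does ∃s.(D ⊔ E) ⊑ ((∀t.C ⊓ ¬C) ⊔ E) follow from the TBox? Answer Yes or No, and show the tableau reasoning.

Yes

1. ∃s.(D ⊔ E) ⊑ ((∀t.C ⊓ ¬C) ⊔ E)  ⇔  (∃s.(D ⊔ E) ⊓ ((∃t.¬C ⊔ C) ⊓ ¬E)) unsat w.r.t. T
   all branches close; clash {E, ¬E} at x₀
2. Hence ∃s.(D ⊔ E) ⊑ ((∀t.C ⊓ ¬C) ⊔ E): entailed.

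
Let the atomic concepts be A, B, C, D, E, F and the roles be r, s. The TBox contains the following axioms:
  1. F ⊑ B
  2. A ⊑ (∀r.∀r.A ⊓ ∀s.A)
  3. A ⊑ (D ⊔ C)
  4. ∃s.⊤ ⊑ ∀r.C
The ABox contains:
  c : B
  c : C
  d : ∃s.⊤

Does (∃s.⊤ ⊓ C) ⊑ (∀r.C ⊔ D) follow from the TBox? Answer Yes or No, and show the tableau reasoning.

1. (∃s.⊤ ⊓ C) ⊑ (∀r.C ⊔ D)  ⇔  ((∃s.⊤ ⊓ C) ⊓ (∃r.¬C ⊓ ¬D)) unsat w.r.t. T
   all branches close; clash {C, ¬C} at an ∃-successor
2. Hence (∃s.⊤ ⊓ C) ⊑ (∀r.C ⊔ D): entailed.

Yes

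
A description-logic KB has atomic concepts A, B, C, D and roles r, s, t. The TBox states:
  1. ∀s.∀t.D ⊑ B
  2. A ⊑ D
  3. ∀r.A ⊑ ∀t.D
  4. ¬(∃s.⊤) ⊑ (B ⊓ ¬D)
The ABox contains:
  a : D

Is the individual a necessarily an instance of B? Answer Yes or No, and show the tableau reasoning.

1. a : B?  L(a) = {D} ∪ {¬B}
   open: L(a) ⊇ {D, ¬B, ∃r.¬A, ∃s.∃t.¬D, ∃s.⊤} (+ ∃-successors) — a ∉ B possible
2. Hence a : B: not entailed.

No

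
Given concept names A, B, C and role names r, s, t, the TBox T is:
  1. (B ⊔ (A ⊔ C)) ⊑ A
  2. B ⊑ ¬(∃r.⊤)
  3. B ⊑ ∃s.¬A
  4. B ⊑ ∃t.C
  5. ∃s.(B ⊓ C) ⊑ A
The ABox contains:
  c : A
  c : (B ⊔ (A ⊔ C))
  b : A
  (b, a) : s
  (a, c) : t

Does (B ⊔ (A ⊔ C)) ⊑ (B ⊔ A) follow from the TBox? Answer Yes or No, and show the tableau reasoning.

1. (B ⊔ (A ⊔ C)) ⊑ (B ⊔ A)  ⇔  ((B ⊔ (A ⊔ C)) ⊓ (¬B ⊓ ¬A)) unsat w.r.t. T
   all branches close; clash {A, ¬A} at x₀
2. Hence (B ⊔ (A ⊔ C)) ⊑ (B ⊔ A): entailed.

Yes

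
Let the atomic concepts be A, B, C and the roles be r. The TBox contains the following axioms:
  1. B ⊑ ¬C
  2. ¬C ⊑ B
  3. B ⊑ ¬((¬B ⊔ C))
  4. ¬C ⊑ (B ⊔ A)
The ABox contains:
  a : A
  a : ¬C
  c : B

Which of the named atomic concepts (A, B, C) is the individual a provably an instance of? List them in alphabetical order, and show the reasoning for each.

1. a : A?  L(a) = {A, ¬C} ∪ {¬A}
   clash {A, ¬A} at a — a ∈ A
2. a : B?  L(a) = {A, ¬C} ∪ {¬B}
   clash {B, ¬B} at a — a ∈ B
3. a : C?  L(a) = {A, ¬C} ∪ {¬C}
   apply at a: ¬C⊑B; ¬C⊑(B ⊔ A)
   open: L(a) ⊇ {A, B, ¬C} — a ∉ C possible
4. Entailed for a: {A, B}

{A, B}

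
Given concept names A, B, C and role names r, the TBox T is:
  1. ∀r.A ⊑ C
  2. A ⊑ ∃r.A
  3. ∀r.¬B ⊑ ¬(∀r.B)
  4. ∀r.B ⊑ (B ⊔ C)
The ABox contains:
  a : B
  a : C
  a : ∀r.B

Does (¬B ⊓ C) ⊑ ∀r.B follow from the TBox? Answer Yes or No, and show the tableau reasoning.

1. (¬B ⊓ C) ⊑ ∀r.B  ⇔  ((¬B ⊓ C) ⊓ ∃r.¬B) unsat w.r.t. T
   open: L(x₀) ⊇ {C, ¬A, ¬B, ∃r.¬B} (+ ∃-successors)
2. Hence (¬B ⊓ C) ⊑ ∀r.B: not entailed.

No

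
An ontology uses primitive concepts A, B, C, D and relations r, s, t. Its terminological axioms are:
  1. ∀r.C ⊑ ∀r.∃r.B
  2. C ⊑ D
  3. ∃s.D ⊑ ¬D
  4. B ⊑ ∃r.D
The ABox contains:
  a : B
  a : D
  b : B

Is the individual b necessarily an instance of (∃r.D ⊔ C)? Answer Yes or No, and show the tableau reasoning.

Yes

1. b : (∃r.D ⊔ C)?  L(b) = {B} ∪ {(∀r.¬D ⊓ ¬C)}
   clash {D, ¬D} at an ∃-successor — b ∈ (∃r.D ⊔ C)
2. Hence b : (∃r.D ⊔ C): entailed.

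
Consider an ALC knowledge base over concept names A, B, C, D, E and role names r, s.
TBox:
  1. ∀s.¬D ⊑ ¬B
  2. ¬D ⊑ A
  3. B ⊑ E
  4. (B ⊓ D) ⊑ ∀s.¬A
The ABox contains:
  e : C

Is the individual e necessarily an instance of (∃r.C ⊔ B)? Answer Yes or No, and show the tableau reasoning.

1. e : (∃r.C ⊔ B)?  L(e) = {C} ∪ {(∀r.¬C ⊓ ¬B)}
   open: L(e) ⊇ {C, D, ¬B, ∀r.¬C} — e ∉ (∃r.C ⊔ B) possible
2. Hence e : (∃r.C ⊔ B): not entailed.

No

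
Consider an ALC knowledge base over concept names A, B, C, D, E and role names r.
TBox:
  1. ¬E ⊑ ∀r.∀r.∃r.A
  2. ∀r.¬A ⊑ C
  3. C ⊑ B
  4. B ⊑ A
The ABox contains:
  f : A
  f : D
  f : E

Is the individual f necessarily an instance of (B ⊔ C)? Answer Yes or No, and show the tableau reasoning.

No

1. f : (B ⊔ C)?  L(f) = {A, D, E} ∪ {(¬B ⊓ ¬C)}
   open: L(f) ⊇ {A, D, E, ¬B, ¬C, …} (+ ∃-successors) — f ∉ (B ⊔ C) possible
2. Hence f : (B ⊔ C): not entailed.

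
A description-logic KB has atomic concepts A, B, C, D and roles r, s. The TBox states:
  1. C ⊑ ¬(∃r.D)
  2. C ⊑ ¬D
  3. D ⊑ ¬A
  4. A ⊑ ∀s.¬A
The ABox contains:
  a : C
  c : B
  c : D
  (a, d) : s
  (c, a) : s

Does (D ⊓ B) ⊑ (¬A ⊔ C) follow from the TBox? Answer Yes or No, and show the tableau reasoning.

1. (D ⊓ B) ⊑ (¬A ⊔ C)  ⇔  ((D ⊓ B) ⊓ (A ⊓ ¬C)) unsat w.r.t. T
   all branches close; clash {A, ¬A} at x₀
2. Hence (D ⊓ B) ⊑ (¬A ⊔ C): entailed.

Yes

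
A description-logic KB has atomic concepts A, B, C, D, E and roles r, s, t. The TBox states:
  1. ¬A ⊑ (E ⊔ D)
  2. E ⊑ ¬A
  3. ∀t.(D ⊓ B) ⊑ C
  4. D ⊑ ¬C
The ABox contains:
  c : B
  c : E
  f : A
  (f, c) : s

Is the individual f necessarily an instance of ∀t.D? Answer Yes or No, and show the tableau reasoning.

1. f : ∀t.D?  L(f) = {A} ∪ {∃t.¬D}
   open: L(f) ⊇ {A, ¬D, ¬E, ∃t.(¬D ⊔ ¬B), ∃t.¬D} (+ ∃-successors) — f ∉ ∀t.D possible
2. Hence f : ∀t.D: not entailed.

No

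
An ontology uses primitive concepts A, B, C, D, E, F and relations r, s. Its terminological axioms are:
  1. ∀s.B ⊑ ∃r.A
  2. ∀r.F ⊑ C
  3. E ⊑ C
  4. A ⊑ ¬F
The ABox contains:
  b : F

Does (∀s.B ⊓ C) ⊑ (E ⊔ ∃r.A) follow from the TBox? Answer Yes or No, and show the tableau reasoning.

1. (∀s.B ⊓ C) ⊑ (E ⊔ ∃r.A)  ⇔  ((∀s.B ⊓ C) ⊓ (¬E ⊓ ∀r.¬A)) unsat w.r.t. T
   all branches close; clash {A, ¬A} at an ∃-successor
2. Hence (∀s.B ⊓ C) ⊑ (E ⊔ ∃r.A): entailed.

Yes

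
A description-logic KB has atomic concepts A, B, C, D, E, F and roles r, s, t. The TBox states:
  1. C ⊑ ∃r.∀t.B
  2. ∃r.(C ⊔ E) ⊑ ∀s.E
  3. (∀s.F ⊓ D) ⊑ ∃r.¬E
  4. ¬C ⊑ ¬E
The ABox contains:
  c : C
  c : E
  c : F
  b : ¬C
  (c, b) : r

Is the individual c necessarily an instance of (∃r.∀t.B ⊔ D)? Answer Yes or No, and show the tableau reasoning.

1. c : (∃r.∀t.B ⊔ D)?  L(c) = {C, E, F} ∪ {(∀r.∃t.¬B ⊓ ¬D)}
   clash {B, ¬B} at an ∃-successor — c ∈ (∃r.∀t.B ⊔ D)
2. Hence c : (∃r.∀t.B ⊔ D): entailed.

Yes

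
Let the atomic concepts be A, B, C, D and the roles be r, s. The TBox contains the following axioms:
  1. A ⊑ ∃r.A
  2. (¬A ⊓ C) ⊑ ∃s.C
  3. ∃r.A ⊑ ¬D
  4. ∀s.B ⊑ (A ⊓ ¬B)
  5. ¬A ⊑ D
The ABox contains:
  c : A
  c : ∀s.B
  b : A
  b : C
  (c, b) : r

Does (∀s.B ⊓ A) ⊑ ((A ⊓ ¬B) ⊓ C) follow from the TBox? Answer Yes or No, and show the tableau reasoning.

1. (∀s.B ⊓ A) ⊑ ((A ⊓ ¬B) ⊓ C)  ⇔  ((∀s.B ⊓ A) ⊓ ((¬A ⊔ B) ⊔ ¬C)) unsat w.r.t. T
   apply at x₀: A⊑∃r.A; ∀s.B⊑(A ⊓ ¬B)
   open: L(x₀) ⊇ {A, ¬B, ¬C, ¬D, ∀s.B, …} (+ ∃-successors)
2. Hence (∀s.B ⊓ A) ⊑ ((A ⊓ ¬B) ⊓ C): not entailed.

No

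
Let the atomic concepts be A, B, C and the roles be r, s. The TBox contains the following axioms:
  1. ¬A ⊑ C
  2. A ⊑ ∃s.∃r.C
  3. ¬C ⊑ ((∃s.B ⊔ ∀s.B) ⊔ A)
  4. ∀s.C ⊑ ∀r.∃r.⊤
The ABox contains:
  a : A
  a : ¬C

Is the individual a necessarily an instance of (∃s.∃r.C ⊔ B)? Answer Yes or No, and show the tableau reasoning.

Yes

1. a : (∃s.∃r.C ⊔ B)?  L(a) = {A, ¬C} ∪ {(∀s.∀r.¬C ⊓ ¬B)}
   clash {C, ¬C} at an ∃-successor — a ∈ (∃s.∃r.C ⊔ B)
2. Hence a : (∃s.∃r.C ⊔ B): entailed.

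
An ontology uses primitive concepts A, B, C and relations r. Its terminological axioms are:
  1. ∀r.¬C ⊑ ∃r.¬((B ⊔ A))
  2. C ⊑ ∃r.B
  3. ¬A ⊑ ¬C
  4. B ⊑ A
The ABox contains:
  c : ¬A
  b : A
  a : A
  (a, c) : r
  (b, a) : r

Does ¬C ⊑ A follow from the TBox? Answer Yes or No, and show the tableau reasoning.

No

1. ¬C ⊑ A  ⇔  (¬C ⊓ ¬A) unsat w.r.t. T
   open: L(x₀) ⊇ {¬A, ¬B, ¬C, ∃r.C} (+ ∃-successors)
2. Hence ¬C ⊑ A: not entailed.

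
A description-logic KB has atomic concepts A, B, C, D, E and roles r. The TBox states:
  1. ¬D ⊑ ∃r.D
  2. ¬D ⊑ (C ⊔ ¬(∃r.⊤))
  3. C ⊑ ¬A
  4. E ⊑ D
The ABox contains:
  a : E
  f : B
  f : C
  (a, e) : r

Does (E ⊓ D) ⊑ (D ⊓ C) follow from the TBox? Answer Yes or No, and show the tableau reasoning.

No

1. (E ⊓ D) ⊑ (D ⊓ C)  ⇔  ((E ⊓ D) ⊓ (¬D ⊔ ¬C)) unsat w.r.t. T
   open: L(x₀) ⊇ {D, E, ¬C}
2. Hence (E ⊓ D) ⊑ (D ⊓ C): not entailed.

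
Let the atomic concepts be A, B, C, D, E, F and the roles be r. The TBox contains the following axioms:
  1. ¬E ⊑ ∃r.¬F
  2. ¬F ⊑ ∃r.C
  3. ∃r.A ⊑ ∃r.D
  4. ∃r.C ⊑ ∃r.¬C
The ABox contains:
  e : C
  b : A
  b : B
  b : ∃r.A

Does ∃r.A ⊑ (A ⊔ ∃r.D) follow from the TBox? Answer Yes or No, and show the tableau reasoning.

1. ∃r.A ⊑ (A ⊔ ∃r.D)  ⇔  (∃r.A ⊓ (¬A ⊓ ∀r.¬D)) unsat w.r.t. T
   all branches close; clash {D, ¬D} at an ∃-successor
2. Hence ∃r.A ⊑ (A ⊔ ∃r.D): entailed.

Yes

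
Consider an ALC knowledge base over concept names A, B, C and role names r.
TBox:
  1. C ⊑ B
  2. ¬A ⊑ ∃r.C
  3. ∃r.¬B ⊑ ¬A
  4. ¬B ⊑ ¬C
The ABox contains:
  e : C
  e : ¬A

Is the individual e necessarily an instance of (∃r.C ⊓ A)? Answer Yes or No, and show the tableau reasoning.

1. e : (∃r.C ⊓ A)?  L(e) = {C, ¬A} ∪ {(∀r.¬C ⊔ ¬A)}
   apply at e: C⊑B; ¬A⊑∃r.C
   open: L(e) ⊇ {B, C, ¬A, ∃r.C} (+ ∃-successors) — e ∉ (∃r.C ⊓ A) possible
2. Hence e : (∃r.C ⊓ A): not entailed.

No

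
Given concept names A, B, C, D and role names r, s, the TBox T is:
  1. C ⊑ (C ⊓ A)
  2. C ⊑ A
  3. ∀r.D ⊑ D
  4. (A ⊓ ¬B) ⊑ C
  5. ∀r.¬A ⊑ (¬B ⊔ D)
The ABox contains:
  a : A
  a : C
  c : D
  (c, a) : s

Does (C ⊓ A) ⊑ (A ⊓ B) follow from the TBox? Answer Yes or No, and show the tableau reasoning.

No

1. (C ⊓ A) ⊑ (A ⊓ B)  ⇔  ((C ⊓ A) ⊓ (¬A ⊔ ¬B)) unsat w.r.t. T
   open: L(x₀) ⊇ {A, C, ¬B, ∃r.A, ∃r.¬D} (+ ∃-successors)
2. Hence (C ⊓ A) ⊑ (A ⊓ B): not entailed.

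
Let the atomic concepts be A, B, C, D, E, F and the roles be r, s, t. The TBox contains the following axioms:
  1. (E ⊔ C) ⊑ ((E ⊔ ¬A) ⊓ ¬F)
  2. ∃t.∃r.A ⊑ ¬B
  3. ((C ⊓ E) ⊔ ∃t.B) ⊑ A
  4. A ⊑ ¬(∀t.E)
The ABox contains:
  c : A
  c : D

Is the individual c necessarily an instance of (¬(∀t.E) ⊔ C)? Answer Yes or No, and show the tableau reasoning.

Yes

1. c : (¬(∀t.E) ⊔ C)?  L(c) = {A, D} ∪ {(∀t.E ⊓ ¬C)}
   clash {A, ¬A} at c — c ∈ (¬(∀t.E) ⊔ C)
2. Hence c : (¬(∀t.E) ⊔ C): entailed.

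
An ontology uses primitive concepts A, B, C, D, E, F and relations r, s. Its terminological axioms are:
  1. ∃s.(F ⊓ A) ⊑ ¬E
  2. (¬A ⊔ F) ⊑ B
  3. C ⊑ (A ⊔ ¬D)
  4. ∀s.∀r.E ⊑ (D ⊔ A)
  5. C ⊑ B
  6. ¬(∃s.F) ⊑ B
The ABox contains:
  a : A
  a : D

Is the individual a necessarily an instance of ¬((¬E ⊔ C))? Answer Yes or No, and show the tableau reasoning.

No

1. a : ¬((¬E ⊔ C))?  L(a) = {A, D} ∪ {(¬E ⊔ C)}
   open: L(a) ⊇ {A, D, ¬C, ¬E, ¬F, …} (+ ∃-successors) — a ∉ ¬((¬E ⊔ C)) possible
2. Hence a : ¬((¬E ⊔ C)): not entailed.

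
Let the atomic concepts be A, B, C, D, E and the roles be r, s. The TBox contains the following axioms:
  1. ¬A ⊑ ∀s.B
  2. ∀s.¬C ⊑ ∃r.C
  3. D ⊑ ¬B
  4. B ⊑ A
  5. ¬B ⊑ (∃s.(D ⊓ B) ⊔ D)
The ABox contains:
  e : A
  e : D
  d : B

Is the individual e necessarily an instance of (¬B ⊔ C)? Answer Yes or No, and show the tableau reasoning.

Yes

1. e : (¬B ⊔ C)?  L(e) = {A, D} ∪ {(B ⊓ ¬C)}
   clash {B, ¬B} at e — e ∈ (¬B ⊔ C)
2. Hence e : (¬B ⊔ C): entailed.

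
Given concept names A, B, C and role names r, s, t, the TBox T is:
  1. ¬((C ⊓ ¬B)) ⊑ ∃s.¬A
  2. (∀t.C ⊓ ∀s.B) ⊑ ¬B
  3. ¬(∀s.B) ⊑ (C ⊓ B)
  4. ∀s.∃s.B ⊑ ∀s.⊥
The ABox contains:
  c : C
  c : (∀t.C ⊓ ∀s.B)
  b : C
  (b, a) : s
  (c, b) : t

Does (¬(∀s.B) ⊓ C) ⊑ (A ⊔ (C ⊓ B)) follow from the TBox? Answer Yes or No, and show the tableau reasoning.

Yes

1. (¬(∀s.B) ⊓ C) ⊑ (A ⊔ (C ⊓ B))  ⇔  ((∃s.¬B ⊓ C) ⊓ (¬A ⊓ (¬C ⊔ ¬B))) unsat w.r.t. T
   all branches close; clash {B, ¬B} at x₀
2. Hence (¬(∀s.B) ⊓ C) ⊑ (A ⊔ (C ⊓ B)): entailed.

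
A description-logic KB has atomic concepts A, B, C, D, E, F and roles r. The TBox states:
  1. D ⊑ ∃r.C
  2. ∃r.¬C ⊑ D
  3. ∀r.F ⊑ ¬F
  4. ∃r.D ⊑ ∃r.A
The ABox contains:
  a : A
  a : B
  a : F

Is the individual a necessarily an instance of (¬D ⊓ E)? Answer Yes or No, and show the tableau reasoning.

No

1. a : (¬D ⊓ E)?  L(a) = {A, B, F} ∪ {(D ⊔ ¬E)}
   open: L(a) ⊇ {A, B, D, F, ∀r.¬D, …} (+ ∃-successors) — a ∉ (¬D ⊓ E) possible
2. Hence a : (¬D ⊓ E): not entailed.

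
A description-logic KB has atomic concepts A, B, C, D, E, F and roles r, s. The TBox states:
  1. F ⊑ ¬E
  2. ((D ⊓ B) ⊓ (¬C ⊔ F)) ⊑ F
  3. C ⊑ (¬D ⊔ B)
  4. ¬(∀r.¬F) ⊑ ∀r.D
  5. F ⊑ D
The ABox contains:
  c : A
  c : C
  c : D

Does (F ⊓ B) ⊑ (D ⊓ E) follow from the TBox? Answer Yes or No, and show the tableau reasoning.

1. (F ⊓ B) ⊑ (D ⊓ E)  ⇔  ((F ⊓ B) ⊓ (¬D ⊔ ¬E)) unsat w.r.t. T
   apply at x₀: F⊑¬E; F⊑D
   open: L(x₀) ⊇ {B, D, F, ¬C, ¬E, …}
2. Hence (F ⊓ B) ⊑ (D ⊓ E): not entailed.

No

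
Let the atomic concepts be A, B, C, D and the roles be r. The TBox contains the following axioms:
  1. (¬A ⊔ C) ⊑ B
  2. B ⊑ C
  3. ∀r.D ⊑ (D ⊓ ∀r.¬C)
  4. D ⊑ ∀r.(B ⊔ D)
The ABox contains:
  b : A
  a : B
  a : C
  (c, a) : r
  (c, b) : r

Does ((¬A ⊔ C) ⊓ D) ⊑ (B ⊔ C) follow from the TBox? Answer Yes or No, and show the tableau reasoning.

1. ((¬A ⊔ C) ⊓ D) ⊑ (B ⊔ C)  ⇔  (((¬A ⊔ C) ⊓ D) ⊓ (¬B ⊓ ¬C)) unsat w.r.t. T
   all branches close; clash {C, ¬C} at x₀
2. Hence ((¬A ⊔ C) ⊓ D) ⊑ (B ⊔ C): entailed.

Yes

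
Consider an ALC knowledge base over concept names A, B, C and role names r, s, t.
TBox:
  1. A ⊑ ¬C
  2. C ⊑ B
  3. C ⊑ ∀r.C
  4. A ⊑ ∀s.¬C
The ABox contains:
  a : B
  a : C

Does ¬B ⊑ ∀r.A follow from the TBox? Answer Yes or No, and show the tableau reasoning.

No

1. ¬B ⊑ ∀r.A  ⇔  (¬B ⊓ ∃r.¬A) unsat w.r.t. T
   open: L(x₀) ⊇ {¬A, ¬B, ¬C, ∃r.¬A} (+ ∃-successors)
2. Hence ¬B ⊑ ∀r.A: not entailed.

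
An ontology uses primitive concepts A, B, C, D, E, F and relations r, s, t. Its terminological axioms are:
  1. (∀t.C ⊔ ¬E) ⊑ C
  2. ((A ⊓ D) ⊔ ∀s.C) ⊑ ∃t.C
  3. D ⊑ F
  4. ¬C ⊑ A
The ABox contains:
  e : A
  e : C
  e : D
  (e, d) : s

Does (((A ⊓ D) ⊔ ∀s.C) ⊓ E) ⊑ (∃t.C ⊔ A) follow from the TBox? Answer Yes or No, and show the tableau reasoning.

Yes

1. (((A ⊓ D) ⊔ ∀s.C) ⊓ E) ⊑ (∃t.C ⊔ A)  ⇔  ((((A ⊓ D) ⊔ ∀s.C) ⊓ E) ⊓ (∀t.¬C ⊓ ¬A)) unsat w.r.t. T
   all branches close; clash {A, ¬A} at x₀
2. Hence (((A ⊓ D) ⊔ ∀s.C) ⊓ E) ⊑ (∃t.C ⊔ A): entailed.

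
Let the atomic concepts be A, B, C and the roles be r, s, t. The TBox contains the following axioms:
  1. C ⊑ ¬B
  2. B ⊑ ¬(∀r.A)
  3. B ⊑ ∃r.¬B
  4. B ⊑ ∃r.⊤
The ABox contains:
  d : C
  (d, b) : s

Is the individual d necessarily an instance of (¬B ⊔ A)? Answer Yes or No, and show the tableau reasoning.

1. d : (¬B ⊔ A)?  L(d) = {C} ∪ {(B ⊓ ¬A)}
   clash {B, ¬B} at d — d ∈ (¬B ⊔ A)
2. Hence d : (¬B ⊔ A): entailed.

Yes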